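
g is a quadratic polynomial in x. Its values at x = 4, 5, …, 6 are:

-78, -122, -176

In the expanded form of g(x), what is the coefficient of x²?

-5

Write g(x) = ax² + bx + c; the 3 given values yield a linear system in the 3 coefficients.
Solving, g(x) = -5x² + x - 2.
The coefficient of x² is -5.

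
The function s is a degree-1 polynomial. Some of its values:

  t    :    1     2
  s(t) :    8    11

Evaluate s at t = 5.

Write s(t) = at + b; the 2 given values yield a linear system in the 2 coefficients.
Solving, s(t) = 3t + 5.
Then s(5) = 20.

20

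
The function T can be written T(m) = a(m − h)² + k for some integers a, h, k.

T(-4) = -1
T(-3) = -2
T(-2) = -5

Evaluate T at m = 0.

First differences -1, -3; second difference -2 = 2a, so a = -1.
Expanding, the m-coefficient is −2ah = 2h; matching it to the data gives h = -4, and then k = -1.
So T(m) = -1(m + 4)² − 1.
T(0) = -1·4² − 1 = -17.

-17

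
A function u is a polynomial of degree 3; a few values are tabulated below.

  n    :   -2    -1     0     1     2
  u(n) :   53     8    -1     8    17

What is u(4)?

-37

First differences: -45, -9, 9, 9. Second differences: 36, 18, 0. Third differences: -18, -18.
Level-3 differences are constant, so u has degree 3.
Fitting a degree-3 polynomial gives u(n) = -3n³ + 9n² + 3n - 1.
Then u(4) = -37.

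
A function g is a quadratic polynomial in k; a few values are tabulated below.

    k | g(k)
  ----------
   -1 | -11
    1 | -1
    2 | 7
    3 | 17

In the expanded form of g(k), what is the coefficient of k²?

Write g(k) = ak² + bk + c; the 4 given values yield a linear system in the 3 coefficients.
Solving, g(k) = k² + 5k - 7.
The coefficient of k² is 1.

1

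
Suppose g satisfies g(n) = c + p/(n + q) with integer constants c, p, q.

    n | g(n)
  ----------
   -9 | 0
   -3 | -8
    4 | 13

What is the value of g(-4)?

-5

(g(n) − c)(n + q) = p for each data point; the three points give a linear system in c and q, then p follows.
Solving: c = 4, q = 0, p = 36, so g(n) = 4 + 36/(n + 0).
Then g(-4) = 4 + 36/(-4) = -5.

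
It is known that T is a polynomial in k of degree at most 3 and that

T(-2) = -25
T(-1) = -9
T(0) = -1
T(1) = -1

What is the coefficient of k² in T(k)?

-4

First differences: 16, 8, 0. Second differences: -8, -8.
Level-2 differences are constant, so T has degree 2.
Fitting a degree-2 polynomial gives T(k) = -4k² + 4k - 1.
The coefficient of k² is -4.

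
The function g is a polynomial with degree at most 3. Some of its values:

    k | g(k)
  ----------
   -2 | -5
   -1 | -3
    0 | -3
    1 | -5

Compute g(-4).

First differences: 2, 0, -2. Second differences: -2, -2.
Level-2 differences are constant, so g has degree 2.
Fitting a degree-2 polynomial gives g(k) = -k² - k - 3.
Then g(-4) = -15.

-15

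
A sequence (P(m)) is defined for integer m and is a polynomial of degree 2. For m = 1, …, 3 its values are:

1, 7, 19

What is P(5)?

Write P(m) = am² + bm + c; the 3 given values yield a linear system in the 3 coefficients.
Solving, P(m) = 3m² - 3m + 1.
Then P(5) = 61.

61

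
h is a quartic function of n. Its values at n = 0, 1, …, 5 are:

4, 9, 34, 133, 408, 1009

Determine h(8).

First differences: 5, 25, 99, 275, 601. Second differences: 20, 74, 176, 326. Third differences: 54, 102, 150. Fourth differences: 48, 48.
Level-4 differences are constant, so h has degree 4.
Fitting a degree-4 polynomial gives h(n) = 2n^4 - 3n³ + 5n² + n + 4.
Then h(8) = 6988.

6988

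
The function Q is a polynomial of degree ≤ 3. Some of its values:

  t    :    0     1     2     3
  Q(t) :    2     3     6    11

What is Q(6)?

38

Write Q(t) = at³ + bt² + ct + d; the 4 given values yield a linear system in the 4 coefficients.
Solving, the leading coefficient vanishes, and Q(t) = t² + 2.
Then Q(6) = 38.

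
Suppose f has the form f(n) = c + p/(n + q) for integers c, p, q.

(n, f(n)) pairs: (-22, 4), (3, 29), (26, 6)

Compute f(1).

-19

(f(n) − c)(n + q) = p for each data point; the three points give a linear system in c and q, then p follows.
Solving: c = 5, q = -2, p = 24, so f(n) = 5 + 24/(n − 2).
Then f(1) = 5 + 24/(-1) = -19.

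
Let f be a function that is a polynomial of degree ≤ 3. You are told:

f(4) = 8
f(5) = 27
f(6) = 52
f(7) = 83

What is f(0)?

-8

First differences: 19, 25, 31. Second differences: 6, 6.
Level-2 differences are constant, so f has degree 2.
Fitting a degree-2 polynomial gives f(x) = 3x² - 8x - 8.
The constant term is f(0) = -8.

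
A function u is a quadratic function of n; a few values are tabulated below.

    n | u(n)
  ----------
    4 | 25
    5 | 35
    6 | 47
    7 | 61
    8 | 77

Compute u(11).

First differences: 10, 12, 14, 16. Second differences: 2, 2, 2.
Level-2 differences are constant, so u has degree 2.
Fitting a degree-2 polynomial gives u(n) = n² + n + 5.
Then u(11) = 137.

137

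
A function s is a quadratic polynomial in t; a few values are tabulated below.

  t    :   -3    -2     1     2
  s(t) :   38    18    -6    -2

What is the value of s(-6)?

Write s(t) = at² + bt + c; the 4 given values yield a linear system in the 3 coefficients.
Solving, s(t) = 3t² - 5t - 4.
Then s(-6) = 134.

134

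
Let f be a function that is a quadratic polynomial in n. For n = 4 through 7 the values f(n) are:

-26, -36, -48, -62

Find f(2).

Write f(n) = an² + bn + c; the 4 given values yield a linear system in the 3 coefficients.
Solving, f(n) = -n² - n - 6.
Then f(2) = -12.

-12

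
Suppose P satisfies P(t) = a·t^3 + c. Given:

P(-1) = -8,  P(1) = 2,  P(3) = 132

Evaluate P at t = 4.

317

From P(-1) = -8 and P(1) = 2: -1a + c = -8 and 1a + c = 2.
Subtracting: 2a = 10, so a = 5; then c = -8 − 5·(-1) = -3.
So P(t) = 5t³ − 3, and P(4) = 317.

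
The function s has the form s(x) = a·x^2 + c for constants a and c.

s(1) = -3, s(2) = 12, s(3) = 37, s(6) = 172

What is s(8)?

312

From s(1) = -3 and s(2) = 12: 1a + c = -3 and 4a + c = 12.
Subtracting: 3a = 15, so a = 5; then c = -3 − 5·1 = -8.
So s(x) = 5x² − 8, and s(8) = 312.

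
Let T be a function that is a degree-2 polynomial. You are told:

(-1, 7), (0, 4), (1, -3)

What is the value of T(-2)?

6

Write T(x) = ax² + bx + c; the 3 given values yield a linear system in the 3 coefficients.
Solving, T(x) = -2x² - 5x + 4.
Then T(-2) = 6.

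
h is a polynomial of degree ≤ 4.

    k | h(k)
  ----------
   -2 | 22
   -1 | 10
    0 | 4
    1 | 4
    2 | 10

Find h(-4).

Write h(k) = ak^4 + bk³ + ck² + dk + e; the 5 given values yield a linear system in the 5 coefficients.
Solving, the top 2 coefficients vanish, and h(k) = 3k² - 3k + 4.
Then h(-4) = 64.

64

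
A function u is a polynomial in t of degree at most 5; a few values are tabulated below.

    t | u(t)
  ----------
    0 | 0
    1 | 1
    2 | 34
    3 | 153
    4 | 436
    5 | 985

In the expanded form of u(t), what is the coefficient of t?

-3

First differences: 1, 33, 119, 283, 549. Second differences: 32, 86, 164, 266. Third differences: 54, 78, 102. Fourth differences: 24, 24.
Level-4 differences are constant, so u has degree 4.
Fitting a degree-4 polynomial gives u(t) = t^4 + 3t³ - 3t.
The coefficient of t is -3.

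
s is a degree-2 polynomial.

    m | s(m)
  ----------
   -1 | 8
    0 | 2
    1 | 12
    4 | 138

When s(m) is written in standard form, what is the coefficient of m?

Write s(m) = am² + bm + c; the 4 given values yield a linear system in the 3 coefficients.
Solving, s(m) = 8m² + 2m + 2.
The coefficient of m is 2.

2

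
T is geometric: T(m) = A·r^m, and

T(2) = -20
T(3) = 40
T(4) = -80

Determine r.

Consecutive ratio: 40/(-20) = -2, and -80/40 = -2, so r = -2.
Then A·(-2)^2 = -20 gives A = -5, and T(m) = -5·(-2)^m.

-2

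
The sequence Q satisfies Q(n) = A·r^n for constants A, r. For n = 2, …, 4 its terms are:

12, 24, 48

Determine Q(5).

Consecutive ratio: 24/12 = 2, and 48/24 = 2, so r = 2.
Then A·2^2 = 12 gives A = 3, and Q(n) = 3·2^n.
Q(5) = 3·2^5 = 96.

96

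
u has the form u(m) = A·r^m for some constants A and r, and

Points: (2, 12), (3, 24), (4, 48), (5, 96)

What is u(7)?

384

Consecutive ratio: 24/12 = 2, and 48/24 = 2, so r = 2.
Then A·2^2 = 12 gives A = 3, and u(m) = 3·2^m.
u(7) = 3·2^7 = 384.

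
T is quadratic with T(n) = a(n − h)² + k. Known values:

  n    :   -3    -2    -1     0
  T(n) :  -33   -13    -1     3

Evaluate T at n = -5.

-97

First differences 20, 12, 4; second difference -8 = 2a, so a = -4.
Expanding, the n-coefficient is −2ah = 8h; matching it to the data gives h = 0, and then k = 3.
So T(n) = -4(n + 0)² + 3.
T(-5) = -4·(-5)² + 3 = -97.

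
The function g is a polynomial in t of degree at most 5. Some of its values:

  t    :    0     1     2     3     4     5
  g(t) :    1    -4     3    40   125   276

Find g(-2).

-25

Write g(t) = at^5 + bt^4 + ct³ + dt² + et + p; the 6 given values yield a linear system in the 6 coefficients.
Solving, the top 2 coefficients vanish, and g(t) = 3t³ - 3t² - 5t + 1.
Then g(-2) = -25.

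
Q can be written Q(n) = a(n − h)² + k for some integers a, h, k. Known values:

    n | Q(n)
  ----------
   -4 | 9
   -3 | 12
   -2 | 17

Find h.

-5

First differences 3, 5; second difference 2 = 2a, so a = 1.
Expanding, the n-coefficient is −2ah = -2h; matching it to the data gives h = -5, and then k = 8.
So Q(n) = 1(n + 5)² + 8.
Hence h = -5.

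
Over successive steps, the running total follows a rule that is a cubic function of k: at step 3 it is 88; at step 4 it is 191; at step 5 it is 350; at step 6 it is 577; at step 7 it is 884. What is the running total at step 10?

2405

Write the value at k as u(k).
Write u(k) = ak³ + bk² + ck + d; the 5 given values yield a linear system in the 4 coefficients.
Solving, u(k) = 2k³ + 4k² + k - 5.
Then u(10) = 2405.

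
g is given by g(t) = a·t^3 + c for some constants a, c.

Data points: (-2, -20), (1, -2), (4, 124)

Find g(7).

682

From g(-2) = -20 and g(1) = -2: -8a + c = -20 and 1a + c = -2.
Subtracting: 9a = 18, so a = 2; then c = -20 − 2·(-8) = -4.
So g(t) = 2t³ − 4, and g(7) = 682.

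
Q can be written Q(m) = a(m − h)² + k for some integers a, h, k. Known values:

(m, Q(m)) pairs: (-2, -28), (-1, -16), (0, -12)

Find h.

First differences 12, 4; second difference -8 = 2a, so a = -4.
Expanding, the m-coefficient is −2ah = 8h; matching it to the data gives h = 0, and then k = -12.
So Q(m) = -4(m + 0)² − 12.
Hence h = 0.

0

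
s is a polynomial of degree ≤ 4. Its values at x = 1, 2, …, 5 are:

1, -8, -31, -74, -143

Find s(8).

First differences: -9, -23, -43, -69. Second differences: -14, -20, -26. Third differences: -6, -6.
Level-3 differences are constant, so s has degree 3.
Fitting a degree-3 polynomial gives s(x) = -x³ - x² + x + 2.
Then s(8) = -566.

-566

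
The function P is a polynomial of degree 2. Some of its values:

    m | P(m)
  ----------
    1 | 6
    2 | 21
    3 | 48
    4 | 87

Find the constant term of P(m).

3

First differences: 15, 27, 39. Second differences: 12, 12.
Level-2 differences are constant, so P has degree 2.
Fitting a degree-2 polynomial gives P(m) = 6m² - 3m + 3.
The constant term is P(0) = 3.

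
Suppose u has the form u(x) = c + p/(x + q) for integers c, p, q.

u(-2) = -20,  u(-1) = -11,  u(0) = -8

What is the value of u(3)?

-5

(u(x) − c)(x + q) = p for each data point; the three points give a linear system in c and q, then p follows.
Solving: c = -2, q = 3, p = -18, so u(x) = -2 − 18/(x + 3).
Then u(3) = -2 − 18/6 = -5.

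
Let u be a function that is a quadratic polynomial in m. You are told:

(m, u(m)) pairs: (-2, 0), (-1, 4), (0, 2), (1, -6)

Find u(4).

First differences: 4, -2, -8. Second differences: -6, -6.
Level-2 differences are constant, so u has degree 2.
Fitting a degree-2 polynomial gives u(m) = -3m² - 5m + 2.
Then u(4) = -66.

-66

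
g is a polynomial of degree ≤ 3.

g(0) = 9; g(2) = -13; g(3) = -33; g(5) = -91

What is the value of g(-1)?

11

Write g(k) = ak³ + bk² + ck + d; the 4 given values yield a linear system in the 4 coefficients.
Solving, the leading coefficient vanishes, and g(k) = -3k² - 5k + 9.
Then g(-1) = 11.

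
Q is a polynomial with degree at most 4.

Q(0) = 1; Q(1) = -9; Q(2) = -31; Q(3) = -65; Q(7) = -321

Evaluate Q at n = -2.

-15

Write Q(n) = an^4 + bn³ + cn² + dn + e; the 5 given values yield a linear system in the 5 coefficients.
Solving, the top 2 coefficients vanish, and Q(n) = -6n² - 4n + 1.
Then Q(-2) = -15.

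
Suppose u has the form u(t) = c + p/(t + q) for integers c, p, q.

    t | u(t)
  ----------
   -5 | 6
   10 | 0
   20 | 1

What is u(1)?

-18

(u(t) − c)(t + q) = p for each data point; the three points give a linear system in c and q, then p follows.
Solving: c = 2, q = 0, p = -20, so u(t) = 2 − 20/(t + 0).
Then u(1) = 2 − 20/1 = -18.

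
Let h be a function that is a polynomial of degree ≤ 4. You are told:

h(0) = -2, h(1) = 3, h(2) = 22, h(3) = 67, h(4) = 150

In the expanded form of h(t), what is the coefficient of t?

2

Write h(t) = at^4 + bt³ + ct² + dt + e; the 5 given values yield a linear system in the 5 coefficients.
Solving, the leading coefficient vanishes, and h(t) = 2t³ + t² + 2t - 2.
The coefficient of t is 2.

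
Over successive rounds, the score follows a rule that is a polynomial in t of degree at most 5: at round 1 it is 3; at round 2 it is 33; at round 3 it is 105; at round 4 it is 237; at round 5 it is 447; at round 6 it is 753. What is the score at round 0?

-3

Write the value at t as Q(t).
First differences: 30, 72, 132, 210, 306. Second differences: 42, 60, 78, 96. Third differences: 18, 18, 18.
Level-3 differences are constant, so Q has degree 3.
Fitting a degree-3 polynomial gives Q(t) = 3t³ + 3t² - 3.
Then Q(0) = -3.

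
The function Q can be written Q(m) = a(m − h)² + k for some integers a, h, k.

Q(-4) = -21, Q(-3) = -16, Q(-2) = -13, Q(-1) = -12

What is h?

First differences 5, 3, 1; second difference -2 = 2a, so a = -1.
Expanding, the m-coefficient is −2ah = 2h; matching it to the data gives h = -1, and then k = -12.
So Q(m) = -1(m + 1)² − 12.
Hence h = -1.

-1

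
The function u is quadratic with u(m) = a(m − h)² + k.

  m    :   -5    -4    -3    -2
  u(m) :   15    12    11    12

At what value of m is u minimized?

-3

First differences -3, -1, 1; second difference 2 = 2a, so a = 1.
Expanding, the m-coefficient is −2ah = -2h; matching it to the data gives h = -3, and then k = 11.
So u(m) = 1(m + 3)² + 11.
Hence h = -3.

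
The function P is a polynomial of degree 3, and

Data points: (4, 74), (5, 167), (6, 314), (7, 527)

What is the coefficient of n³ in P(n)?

2

Write P(n) = an³ + bn² + cn + d; the 4 given values yield a linear system in the 4 coefficients.
Solving, P(n) = 2n³ - 3n² - 2n + 2.
The coefficient of n³ is 2.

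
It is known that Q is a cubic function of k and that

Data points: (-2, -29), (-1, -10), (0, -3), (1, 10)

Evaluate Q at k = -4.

Write Q(k) = ak³ + bk² + ck + d; the 4 given values yield a linear system in the 4 coefficients.
Solving, Q(k) = 3k³ + 3k² + 7k - 3.
Then Q(-4) = -175.

-175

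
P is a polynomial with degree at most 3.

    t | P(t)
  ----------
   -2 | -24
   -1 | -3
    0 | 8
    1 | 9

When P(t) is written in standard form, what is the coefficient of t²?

-5

First differences: 21, 11, 1. Second differences: -10, -10.
Level-2 differences are constant, so P has degree 2.
Fitting a degree-2 polynomial gives P(t) = -5t² + 6t + 8.
The coefficient of t² is -5.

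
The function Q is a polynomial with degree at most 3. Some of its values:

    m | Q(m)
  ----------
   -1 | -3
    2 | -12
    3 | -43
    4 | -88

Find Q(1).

Write Q(m) = am³ + bm² + cm + d; the 4 given values yield a linear system in the 4 coefficients.
Solving, the leading coefficient vanishes, and Q(m) = -7m² + 4m + 8.
Then Q(1) = 5.

5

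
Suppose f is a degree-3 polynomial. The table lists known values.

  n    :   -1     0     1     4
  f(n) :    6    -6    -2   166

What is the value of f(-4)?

Write f(n) = an³ + bn² + cn + d; the 4 given values yield a linear system in the 4 coefficients.
Solving, f(n) = n³ + 8n² - 5n - 6.
Then f(-4) = 78.

78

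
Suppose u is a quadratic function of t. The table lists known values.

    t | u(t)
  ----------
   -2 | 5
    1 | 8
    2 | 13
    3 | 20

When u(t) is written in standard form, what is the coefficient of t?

2

Write u(t) = at² + bt + c; the 4 given values yield a linear system in the 3 coefficients.
Solving, u(t) = t² + 2t + 5.
The coefficient of t is 2.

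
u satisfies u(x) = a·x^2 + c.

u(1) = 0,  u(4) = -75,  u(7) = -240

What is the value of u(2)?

From u(1) = 0 and u(4) = -75: 1a + c = 0 and 16a + c = -75.
Subtracting: 15a = -75, so a = -5; then c = 0 − (-5)·1 = 5.
So u(x) = -5x² + 5, and u(2) = -15.

-15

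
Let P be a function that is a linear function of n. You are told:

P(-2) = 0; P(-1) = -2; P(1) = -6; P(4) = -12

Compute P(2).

-8

Write P(n) = an + b; the 4 given values yield a linear system in the 2 coefficients.
Solving, P(n) = -2n - 4.
Then P(2) = -8.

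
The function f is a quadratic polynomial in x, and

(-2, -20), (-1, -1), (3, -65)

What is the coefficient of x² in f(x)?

Write f(x) = ax² + bx + c; the 3 given values yield a linear system in the 3 coefficients.
Solving, f(x) = -7x² - 2x + 4.
The coefficient of x² is -7.

-7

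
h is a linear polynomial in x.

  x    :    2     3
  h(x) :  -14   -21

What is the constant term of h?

Write h(x) = ax + b; the 2 given values yield a linear system in the 2 coefficients.
Solving, h(x) = -7x.
The constant term is h(0) = 0.

0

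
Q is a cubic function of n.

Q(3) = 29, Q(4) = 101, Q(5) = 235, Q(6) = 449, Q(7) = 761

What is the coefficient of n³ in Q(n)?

First differences: 72, 134, 214, 312. Second differences: 62, 80, 98. Third differences: 18, 18.
Level-3 differences are constant, so Q has degree 3.
Fitting a degree-3 polynomial gives Q(n) = 3n³ - 5n² - 4n + 5.
The coefficient of n³ is 3.

3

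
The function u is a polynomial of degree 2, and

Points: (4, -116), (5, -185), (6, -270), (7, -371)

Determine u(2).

First differences: -69, -85, -101. Second differences: -16, -16.
Level-2 differences are constant, so u has degree 2.
Fitting a degree-2 polynomial gives u(x) = -8x² + 3x.
Then u(2) = -26.

-26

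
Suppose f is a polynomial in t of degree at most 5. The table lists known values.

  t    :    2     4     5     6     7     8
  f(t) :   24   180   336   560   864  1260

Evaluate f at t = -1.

Write f(t) = at^5 + bt^4 + ct³ + dt² + et + p; the 6 given values yield a linear system in the 6 coefficients.
Solving, the top 2 coefficients vanish, and f(t) = 2t³ + 4t² - 2t - 4.
Then f(-1) = 0.

0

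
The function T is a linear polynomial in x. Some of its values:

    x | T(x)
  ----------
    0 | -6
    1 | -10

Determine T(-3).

Write T(x) = ax + b; the 2 given values yield a linear system in the 2 coefficients.
Solving, T(x) = -4x - 6.
Then T(-3) = 6.

6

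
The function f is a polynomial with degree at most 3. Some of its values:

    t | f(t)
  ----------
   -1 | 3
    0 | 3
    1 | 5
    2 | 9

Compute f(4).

23

First differences: 0, 2, 4. Second differences: 2, 2.
Level-2 differences are constant, so f has degree 2.
Fitting a degree-2 polynomial gives f(t) = t² + t + 3.
Then f(4) = 23.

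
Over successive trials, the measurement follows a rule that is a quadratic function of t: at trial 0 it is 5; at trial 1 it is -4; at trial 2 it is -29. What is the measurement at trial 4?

Write the value at t as h(t).
Write h(t) = at² + bt + c; the 3 given values yield a linear system in the 3 coefficients.
Solving, h(t) = -8t² - t + 5.
Then h(4) = -127.

-127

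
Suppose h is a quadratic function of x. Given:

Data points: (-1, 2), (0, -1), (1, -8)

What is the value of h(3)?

-34

Write h(x) = ax² + bx + c; the 3 given values yield a linear system in the 3 coefficients.
Solving, h(x) = -2x² - 5x - 1.
Then h(3) = -34.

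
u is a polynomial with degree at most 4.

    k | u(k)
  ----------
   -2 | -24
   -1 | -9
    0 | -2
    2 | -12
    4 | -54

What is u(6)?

Write u(k) = ak^4 + bk³ + ck² + dk + e; the 5 given values yield a linear system in the 5 coefficients.
Solving, the top 2 coefficients vanish, and u(k) = -4k² + 3k - 2.
Then u(6) = -128.

-128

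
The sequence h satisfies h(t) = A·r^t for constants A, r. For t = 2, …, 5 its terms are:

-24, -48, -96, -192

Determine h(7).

-768

Consecutive ratio: -48/(-24) = 2, and -96/(-48) = 2, so r = 2.
Then A·2^2 = -24 gives A = -6, and h(t) = -6·2^t.
h(7) = -6·2^7 = -768.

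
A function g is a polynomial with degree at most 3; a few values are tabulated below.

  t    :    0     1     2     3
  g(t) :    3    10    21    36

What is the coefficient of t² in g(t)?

First differences: 7, 11, 15. Second differences: 4, 4.
Level-2 differences are constant, so g has degree 2.
Fitting a degree-2 polynomial gives g(t) = 2t² + 5t + 3.
The coefficient of t² is 2.

2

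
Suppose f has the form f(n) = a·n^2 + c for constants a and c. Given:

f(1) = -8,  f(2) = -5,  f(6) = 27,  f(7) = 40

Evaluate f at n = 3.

From f(1) = -8 and f(2) = -5: 1a + c = -8 and 4a + c = -5.
Subtracting: 3a = 3, so a = 1; then c = -8 − 1·1 = -9.
So f(n) = 1n² − 9, and f(3) = 0.

0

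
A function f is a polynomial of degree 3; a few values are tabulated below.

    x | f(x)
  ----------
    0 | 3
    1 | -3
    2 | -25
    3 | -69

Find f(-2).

-9

Write f(x) = ax³ + bx² + cx + d; the 4 given values yield a linear system in the 4 coefficients.
Solving, f(x) = -x³ - 5x² + 3.
Then f(-2) = -9.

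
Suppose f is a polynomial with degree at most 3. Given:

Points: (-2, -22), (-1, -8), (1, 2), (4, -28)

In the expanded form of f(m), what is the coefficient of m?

5

Write f(m) = am³ + bm² + cm + d; the 4 given values yield a linear system in the 4 coefficients.
Solving, the leading coefficient vanishes, and f(m) = -3m² + 5m.
The coefficient of m is 5.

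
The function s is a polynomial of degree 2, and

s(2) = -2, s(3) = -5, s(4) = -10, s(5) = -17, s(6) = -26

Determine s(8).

-50

First differences: -3, -5, -7, -9. Second differences: -2, -2, -2.
Level-2 differences are constant, so s has degree 2.
Fitting a degree-2 polynomial gives s(x) = -x² + 2x - 2.
Then s(8) = -50.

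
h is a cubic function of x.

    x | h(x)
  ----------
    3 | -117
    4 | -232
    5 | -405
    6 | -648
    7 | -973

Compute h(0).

Write h(x) = ax³ + bx² + cx + d; the 5 given values yield a linear system in the 4 coefficients.
Solving, h(x) = -2x³ - 5x² - 6x.
Then h(0) = 0.

0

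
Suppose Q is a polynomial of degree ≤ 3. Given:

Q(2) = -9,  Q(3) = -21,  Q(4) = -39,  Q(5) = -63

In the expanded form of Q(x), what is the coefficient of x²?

First differences: -12, -18, -24. Second differences: -6, -6.
Level-2 differences are constant, so Q has degree 2.
Fitting a degree-2 polynomial gives Q(x) = -3x² + 3x - 3.
The coefficient of x² is -3.

-3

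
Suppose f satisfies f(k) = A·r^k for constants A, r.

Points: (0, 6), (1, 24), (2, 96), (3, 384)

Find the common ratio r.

Consecutive ratio: 24/6 = 4, and 96/24 = 4, so r = 4.
Then A·4^0 = 6 gives A = 6, and f(k) = 6·4^k.

4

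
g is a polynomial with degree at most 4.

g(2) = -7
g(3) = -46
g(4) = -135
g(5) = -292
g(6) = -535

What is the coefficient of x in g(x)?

First differences: -39, -89, -157, -243. Second differences: -50, -68, -86. Third differences: -18, -18.
Level-3 differences are constant, so g has degree 3.
Fitting a degree-3 polynomial gives g(x) = -3x³ + 2x² + 8x - 7.
The coefficient of x is 8.

8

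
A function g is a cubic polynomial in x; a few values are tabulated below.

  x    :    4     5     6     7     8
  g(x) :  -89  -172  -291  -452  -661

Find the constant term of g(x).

3

Write g(x) = ax³ + bx² + cx + d; the 5 given values yield a linear system in the 4 coefficients.
Solving, g(x) = -x³ - 3x² + 5x + 3.
The constant term is g(0) = 3.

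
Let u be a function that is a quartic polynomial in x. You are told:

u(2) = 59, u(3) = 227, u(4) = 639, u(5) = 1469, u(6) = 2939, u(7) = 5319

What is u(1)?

9

Write u(x) = ax^4 + bx³ + cx² + dx + e; the 6 given values yield a linear system in the 5 coefficients.
Solving, u(x) = 2x^4 + x³ + 3x² + 4x - 1.
Then u(1) = 9.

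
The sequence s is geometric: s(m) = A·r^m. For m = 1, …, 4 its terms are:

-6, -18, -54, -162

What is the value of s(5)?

-486

Consecutive ratio: -18/(-6) = 3, and -54/(-18) = 3, so r = 3.
Then A·3^1 = -6 gives A = -2, and s(m) = -2·3^m.
s(5) = -2·3^5 = -486.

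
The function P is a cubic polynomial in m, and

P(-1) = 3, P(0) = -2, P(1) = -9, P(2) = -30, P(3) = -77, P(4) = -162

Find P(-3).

55

First differences: -5, -7, -21, -47, -85. Second differences: -2, -14, -26, -38. Third differences: -12, -12, -12.
Level-3 differences are constant, so P has degree 3.
Fitting a degree-3 polynomial gives P(m) = -2m³ - m² - 4m - 2.
Then P(-3) = 55.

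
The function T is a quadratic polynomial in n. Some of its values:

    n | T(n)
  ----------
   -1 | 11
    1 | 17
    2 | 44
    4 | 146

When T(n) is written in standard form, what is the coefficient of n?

3

Write T(n) = an² + bn + c; the 4 given values yield a linear system in the 3 coefficients.
Solving, T(n) = 8n² + 3n + 6.
The coefficient of n is 3.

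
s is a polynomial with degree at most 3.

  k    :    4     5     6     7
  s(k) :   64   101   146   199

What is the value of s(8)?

260

First differences: 37, 45, 53. Second differences: 8, 8.
Level-2 differences are constant, so s has degree 2.
Fitting a degree-2 polynomial gives s(k) = 4k² + k - 4.
Then s(8) = 260.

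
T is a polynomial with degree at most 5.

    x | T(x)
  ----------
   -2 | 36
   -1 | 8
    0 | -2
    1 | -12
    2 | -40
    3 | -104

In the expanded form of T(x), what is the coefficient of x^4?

First differences: -28, -10, -10, -28, -64. Second differences: 18, 0, -18, -36. Third differences: -18, -18, -18.
Level-3 differences are constant, so T has degree 3.
Fitting a degree-3 polynomial gives T(x) = -3x³ - 7x - 2.
The coefficient of x^4 is 0.

0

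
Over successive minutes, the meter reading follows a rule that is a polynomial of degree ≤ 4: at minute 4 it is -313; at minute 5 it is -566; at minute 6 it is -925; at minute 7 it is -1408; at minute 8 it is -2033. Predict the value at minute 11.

Write the value at t as T(t).
Write T(t) = at^4 + bt³ + ct² + dt + e; the 5 given values yield a linear system in the 5 coefficients.
Solving, the leading coefficient vanishes, and T(t) = -3t³ - 8t² + 2t - 1.
Then T(11) = -4940.

-4940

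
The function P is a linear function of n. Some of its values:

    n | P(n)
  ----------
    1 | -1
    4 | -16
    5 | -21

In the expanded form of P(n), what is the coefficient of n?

-5

Write P(n) = an + b; the 3 given values yield a linear system in the 2 coefficients.
Solving, P(n) = -5n + 4.
The coefficient of n is -5.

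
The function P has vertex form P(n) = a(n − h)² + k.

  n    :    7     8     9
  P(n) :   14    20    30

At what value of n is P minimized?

First differences 6, 10; second difference 4 = 2a, so a = 2.
Expanding, the n-coefficient is −2ah = -4h; matching it to the data gives h = 6, and then k = 12.
So P(n) = 2(n − 6)² + 12.
Hence h = 6.

6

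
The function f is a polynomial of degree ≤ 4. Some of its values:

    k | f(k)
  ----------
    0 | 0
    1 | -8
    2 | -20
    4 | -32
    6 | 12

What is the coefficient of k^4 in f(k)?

0

Write f(k) = ak^4 + bk³ + ck² + dk + e; the 5 given values yield a linear system in the 5 coefficients.
Solving, the leading coefficient vanishes, and f(k) = k³ - 5k² - 4k.
The coefficient of k^4 is 0.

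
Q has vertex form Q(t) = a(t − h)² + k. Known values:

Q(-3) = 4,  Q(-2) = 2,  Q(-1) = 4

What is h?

First differences -2, 2; second difference 4 = 2a, so a = 2.
Expanding, the t-coefficient is −2ah = -4h; matching it to the data gives h = -2, and then k = 2.
So Q(t) = 2(t + 2)² + 2.
Hence h = -2.

-2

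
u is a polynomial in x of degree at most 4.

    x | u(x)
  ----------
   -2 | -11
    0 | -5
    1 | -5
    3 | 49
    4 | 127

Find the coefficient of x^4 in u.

0

Write u(x) = ax^4 + bx³ + cx² + dx + e; the 5 given values yield a linear system in the 5 coefficients.
Solving, the leading coefficient vanishes, and u(x) = 2x³ + x² - 3x - 5.
The coefficient of x^4 is 0.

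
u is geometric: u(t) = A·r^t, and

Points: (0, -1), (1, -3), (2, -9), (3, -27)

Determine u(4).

-81

Consecutive ratio: -3/(-1) = 3, and -9/(-3) = 3, so r = 3.
Then A·3^0 = -1 gives A = -1, and u(t) = -1·3^t.
u(4) = -1·3^4 = -81.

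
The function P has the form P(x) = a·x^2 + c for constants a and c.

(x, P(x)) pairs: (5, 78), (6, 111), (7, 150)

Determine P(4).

51

From P(5) = 78 and P(6) = 111: 25a + c = 78 and 36a + c = 111.
Subtracting: 11a = 33, so a = 3; then c = 78 − 3·25 = 3.
So P(x) = 3x² + 3, and P(4) = 51.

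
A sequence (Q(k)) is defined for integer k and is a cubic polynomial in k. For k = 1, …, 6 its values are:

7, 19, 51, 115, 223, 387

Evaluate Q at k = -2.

Write Q(k) = ak³ + bk² + ck + d; the 6 given values yield a linear system in the 4 coefficients.
Solving, Q(k) = 2k³ - 2k² + 4k + 3.
Then Q(-2) = -29.

-29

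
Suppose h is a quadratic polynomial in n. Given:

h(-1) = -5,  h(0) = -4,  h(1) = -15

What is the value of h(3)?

-73

Write h(n) = an² + bn + c; the 3 given values yield a linear system in the 3 coefficients.
Solving, h(n) = -6n² - 5n - 4.
Then h(3) = -73.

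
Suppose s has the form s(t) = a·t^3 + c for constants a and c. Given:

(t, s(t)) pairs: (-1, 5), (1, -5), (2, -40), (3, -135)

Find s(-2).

From s(-1) = 5 and s(1) = -5: -1a + c = 5 and 1a + c = -5.
Subtracting: 2a = -10, so a = -5; then c = 5 − (-5)·(-1) = 0.
So s(t) = -5t³ + 0, and s(-2) = 40.

40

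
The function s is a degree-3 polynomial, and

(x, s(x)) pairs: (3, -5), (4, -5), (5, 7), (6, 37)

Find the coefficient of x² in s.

Write s(x) = ax³ + bx² + cx + d; the 4 given values yield a linear system in the 4 coefficients.
Solving, s(x) = x³ - 6x² + 5x + 7.
The coefficient of x² is -6.

-6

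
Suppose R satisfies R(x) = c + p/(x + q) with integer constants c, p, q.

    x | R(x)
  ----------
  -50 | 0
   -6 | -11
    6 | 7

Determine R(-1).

(R(x) − c)(x + q) = p for each data point; the three points give a linear system in c and q, then p follows.
Solving: c = 1, q = 2, p = 48, so R(x) = 1 + 48/(x + 2).
Then R(-1) = 1 + 48/1 = 49.

49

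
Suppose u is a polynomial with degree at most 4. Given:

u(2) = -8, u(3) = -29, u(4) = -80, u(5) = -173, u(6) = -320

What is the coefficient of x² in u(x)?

3

First differences: -21, -51, -93, -147. Second differences: -30, -42, -54. Third differences: -12, -12.
Level-3 differences are constant, so u has degree 3.
Fitting a degree-3 polynomial gives u(x) = -2x³ + 3x² + 2x - 8.
The coefficient of x² is 3.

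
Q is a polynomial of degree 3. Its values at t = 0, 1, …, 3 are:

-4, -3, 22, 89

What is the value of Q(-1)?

1

Write Q(t) = at³ + bt² + ct + d; the 4 given values yield a linear system in the 4 coefficients.
Solving, Q(t) = 3t³ + 3t² - 5t - 4.
Then Q(-1) = 1.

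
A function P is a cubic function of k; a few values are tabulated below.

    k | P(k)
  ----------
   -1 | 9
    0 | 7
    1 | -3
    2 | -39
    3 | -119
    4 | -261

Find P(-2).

21

First differences: -2, -10, -36, -80, -142. Second differences: -8, -26, -44, -62. Third differences: -18, -18, -18.
Level-3 differences are constant, so P has degree 3.
Fitting a degree-3 polynomial gives P(k) = -3k³ - 4k² - 3k + 7.
Then P(-2) = 21.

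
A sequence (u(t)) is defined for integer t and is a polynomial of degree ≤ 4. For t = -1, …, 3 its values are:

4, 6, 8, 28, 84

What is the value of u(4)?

194

Write u(t) = at^4 + bt³ + ct² + dt + e; the 5 given values yield a linear system in the 5 coefficients.
Solving, the leading coefficient vanishes, and u(t) = 3t³ - t + 6.
Then u(4) = 194.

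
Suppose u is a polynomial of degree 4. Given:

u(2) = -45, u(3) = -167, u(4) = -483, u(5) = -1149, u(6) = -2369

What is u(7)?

Write u(m) = am^4 + bm³ + cm² + dm + e; the 5 given values yield a linear system in the 5 coefficients.
Solving, u(m) = -2m^4 + 2m³ - 5m² - 5m + 1.
Then u(7) = -4395.

-4395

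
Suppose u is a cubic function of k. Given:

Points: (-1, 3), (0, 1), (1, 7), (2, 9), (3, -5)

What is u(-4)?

First differences: -2, 6, 2, -14. Second differences: 8, -4, -16. Third differences: -12, -12.
Level-3 differences are constant, so u has degree 3.
Fitting a degree-3 polynomial gives u(k) = -2k³ + 4k² + 4k + 1.
Then u(-4) = 177.

177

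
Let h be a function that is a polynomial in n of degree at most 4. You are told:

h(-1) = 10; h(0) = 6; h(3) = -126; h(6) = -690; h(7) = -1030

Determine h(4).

-250

Write h(n) = an^4 + bn³ + cn² + dn + e; the 5 given values yield a linear system in the 5 coefficients.
Solving, the leading coefficient vanishes, and h(n) = -2n³ - 6n² - 8n + 6.
Then h(4) = -250.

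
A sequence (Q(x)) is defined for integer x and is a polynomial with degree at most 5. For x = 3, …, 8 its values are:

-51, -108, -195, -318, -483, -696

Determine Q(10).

-1290

Write Q(x) = ax^5 + bx^4 + cx³ + dx² + ex + p; the 6 given values yield a linear system in the 6 coefficients.
Solving, the top 2 coefficients vanish, and Q(x) = -x³ - 3x² + x.
Then Q(10) = -1290.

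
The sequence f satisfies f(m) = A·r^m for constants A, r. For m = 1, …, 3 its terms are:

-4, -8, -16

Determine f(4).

Consecutive ratio: -8/(-4) = 2, and -16/(-8) = 2, so r = 2.
Then A·2^1 = -4 gives A = -2, and f(m) = -2·2^m.
f(4) = -2·2^4 = -32.

-32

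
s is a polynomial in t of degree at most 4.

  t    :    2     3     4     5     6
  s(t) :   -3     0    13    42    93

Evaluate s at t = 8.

285

Write s(t) = at^4 + bt³ + ct² + dt + e; the 5 given values yield a linear system in the 5 coefficients.
Solving, the leading coefficient vanishes, and s(t) = t³ - 4t² + 4t - 3.
Then s(8) = 285.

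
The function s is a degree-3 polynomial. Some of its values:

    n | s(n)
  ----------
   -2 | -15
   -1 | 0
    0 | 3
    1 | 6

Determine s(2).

Write s(n) = an³ + bn² + cn + d; the 4 given values yield a linear system in the 4 coefficients.
Solving, s(n) = 2n³ + n + 3.
Then s(2) = 21.

21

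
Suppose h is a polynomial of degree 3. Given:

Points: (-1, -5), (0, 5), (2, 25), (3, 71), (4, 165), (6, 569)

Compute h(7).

Write h(t) = at³ + bt² + ct + d; the 6 given values yield a linear system in the 4 coefficients.
Solving, h(t) = 3t³ - 3t² + 4t + 5.
Then h(7) = 915.

915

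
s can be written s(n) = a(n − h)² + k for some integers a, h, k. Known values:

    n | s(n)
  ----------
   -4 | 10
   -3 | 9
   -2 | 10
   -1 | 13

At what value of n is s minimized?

First differences -1, 1, 3; second difference 2 = 2a, so a = 1.
Expanding, the n-coefficient is −2ah = -2h; matching it to the data gives h = -3, and then k = 9.
So s(n) = 1(n + 3)² + 9.
Hence h = -3.

-3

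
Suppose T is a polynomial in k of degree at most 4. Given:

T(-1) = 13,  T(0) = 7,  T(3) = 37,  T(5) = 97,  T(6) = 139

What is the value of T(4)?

Write T(k) = ak^4 + bk³ + ck² + dk + e; the 5 given values yield a linear system in the 5 coefficients.
Solving, the top 2 coefficients vanish, and T(k) = 4k² - 2k + 7.
Then T(4) = 63.

63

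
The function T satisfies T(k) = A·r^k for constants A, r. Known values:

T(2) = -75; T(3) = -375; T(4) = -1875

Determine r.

Consecutive ratio: -375/(-75) = 5, and -1875/(-375) = 5, so r = 5.
Then A·5^2 = -75 gives A = -3, and T(k) = -3·5^k.

5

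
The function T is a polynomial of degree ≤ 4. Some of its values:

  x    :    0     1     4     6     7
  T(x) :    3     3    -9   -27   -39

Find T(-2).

-3

Write T(x) = ax^4 + bx³ + cx² + dx + e; the 5 given values yield a linear system in the 5 coefficients.
Solving, the top 2 coefficients vanish, and T(x) = -x² + x + 3.
Then T(-2) = -3.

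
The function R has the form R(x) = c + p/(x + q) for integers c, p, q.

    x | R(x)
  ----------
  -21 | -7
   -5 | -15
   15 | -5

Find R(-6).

(R(x) − c)(x + q) = p for each data point; the three points give a linear system in c and q, then p follows.
Solving: c = -6, q = 3, p = 18, so R(x) = -6 + 18/(x + 3).
Then R(-6) = -6 + 18/(-3) = -12.

-12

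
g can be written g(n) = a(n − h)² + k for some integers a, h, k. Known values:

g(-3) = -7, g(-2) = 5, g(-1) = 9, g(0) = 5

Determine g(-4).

First differences 12, 4, -4; second difference -8 = 2a, so a = -4.
Expanding, the n-coefficient is −2ah = 8h; matching it to the data gives h = -1, and then k = 9.
So g(n) = -4(n + 1)² + 9.
g(-4) = -4·(-3)² + 9 = -27.

-27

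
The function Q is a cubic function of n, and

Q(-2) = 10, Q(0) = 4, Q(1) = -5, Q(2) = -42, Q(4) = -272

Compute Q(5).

-501

Write Q(n) = an³ + bn² + cn + d; the 5 given values yield a linear system in the 4 coefficients.
Solving, Q(n) = -3n³ - 5n² - n + 4.
Then Q(5) = -501.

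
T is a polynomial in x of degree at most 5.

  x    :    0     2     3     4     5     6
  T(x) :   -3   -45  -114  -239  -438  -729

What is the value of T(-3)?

90

Write T(x) = ax^5 + bx^4 + cx³ + dx² + ex + p; the 6 given values yield a linear system in the 6 coefficients.
Solving, the top 2 coefficients vanish, and T(x) = -3x³ - x² - 7x - 3.
Then T(-3) = 90.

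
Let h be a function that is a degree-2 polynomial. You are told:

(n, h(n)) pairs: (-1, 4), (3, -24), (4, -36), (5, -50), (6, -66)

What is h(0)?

Write h(n) = an² + bn + c; the 5 given values yield a linear system in the 3 coefficients.
Solving, h(n) = -n² - 5n.
Then h(0) = 0.

0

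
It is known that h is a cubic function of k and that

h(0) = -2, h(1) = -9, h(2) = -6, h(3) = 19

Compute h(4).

Write h(k) = ak³ + bk² + ck + d; the 4 given values yield a linear system in the 4 coefficients.
Solving, h(k) = 2k³ - k² - 8k - 2.
Then h(4) = 78.

78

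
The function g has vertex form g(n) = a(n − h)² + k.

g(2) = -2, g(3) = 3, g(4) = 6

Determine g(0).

First differences 5, 3; second difference -2 = 2a, so a = -1.
Expanding, the n-coefficient is −2ah = 2h; matching it to the data gives h = 5, and then k = 7.
So g(n) = -1(n − 5)² + 7.
g(0) = -1·(-5)² + 7 = -18.

-18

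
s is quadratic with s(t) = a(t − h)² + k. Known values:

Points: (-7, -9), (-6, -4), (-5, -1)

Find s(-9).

-25

First differences 5, 3; second difference -2 = 2a, so a = -1.
Expanding, the t-coefficient is −2ah = 2h; matching it to the data gives h = -4, and then k = 0.
So s(t) = -1(t + 4)² + 0.
s(-9) = -1·(-5)² + 0 = -25.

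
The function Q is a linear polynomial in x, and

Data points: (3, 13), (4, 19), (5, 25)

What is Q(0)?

First differences: 6, 6.
Level-1 differences are constant, so Q has degree 1.
Fitting a degree-1 polynomial gives Q(x) = 6x - 5.
Then Q(0) = -5.

-5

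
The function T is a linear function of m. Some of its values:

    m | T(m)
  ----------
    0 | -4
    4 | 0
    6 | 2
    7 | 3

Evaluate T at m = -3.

-7

Write T(m) = am + b; the 4 given values yield a linear system in the 2 coefficients.
Solving, T(m) = m - 4.
Then T(-3) = -7.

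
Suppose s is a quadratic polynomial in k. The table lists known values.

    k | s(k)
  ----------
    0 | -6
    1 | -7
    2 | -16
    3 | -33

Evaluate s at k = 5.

Write s(k) = ak² + bk + c; the 4 given values yield a linear system in the 3 coefficients.
Solving, s(k) = -4k² + 3k - 6.
Then s(5) = -91.

-91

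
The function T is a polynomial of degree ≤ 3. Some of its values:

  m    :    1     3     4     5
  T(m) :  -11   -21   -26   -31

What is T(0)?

Write T(m) = am³ + bm² + cm + d; the 4 given values yield a linear system in the 4 coefficients.
Solving, the top 2 coefficients vanish, and T(m) = -5m - 6.
Then T(0) = -6.

-6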